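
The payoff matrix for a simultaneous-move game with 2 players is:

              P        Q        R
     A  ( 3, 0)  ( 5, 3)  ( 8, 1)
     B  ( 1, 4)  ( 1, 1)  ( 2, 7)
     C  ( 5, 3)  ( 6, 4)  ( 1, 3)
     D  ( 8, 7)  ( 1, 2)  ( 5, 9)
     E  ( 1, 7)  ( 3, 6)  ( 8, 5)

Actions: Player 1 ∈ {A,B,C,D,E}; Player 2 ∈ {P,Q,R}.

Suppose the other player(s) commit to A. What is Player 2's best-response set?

u_2(P vs A) = 0
u_2(Q vs A) = 3
u_2(R vs A) = 1
max payoff 3 at {Q}

argmax u_2 = {Q}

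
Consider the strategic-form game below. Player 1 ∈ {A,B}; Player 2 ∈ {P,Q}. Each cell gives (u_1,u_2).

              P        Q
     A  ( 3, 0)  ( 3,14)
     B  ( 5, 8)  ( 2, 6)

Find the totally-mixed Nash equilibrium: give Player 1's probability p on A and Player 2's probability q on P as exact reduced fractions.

p=1/8, q=1/3

P1 indiff ⇒ q·3+(1-q)·3 = q·5+(1-q)·2 ⇒ q(-2) = (1-q)(-1) ⇒ q = 1/3
P2 indiff ⇒ p·0+(1-p)·8 = p·14+(1-p)·6 ⇒ p(-14) = (1-p)(-2) ⇒ p = 1/8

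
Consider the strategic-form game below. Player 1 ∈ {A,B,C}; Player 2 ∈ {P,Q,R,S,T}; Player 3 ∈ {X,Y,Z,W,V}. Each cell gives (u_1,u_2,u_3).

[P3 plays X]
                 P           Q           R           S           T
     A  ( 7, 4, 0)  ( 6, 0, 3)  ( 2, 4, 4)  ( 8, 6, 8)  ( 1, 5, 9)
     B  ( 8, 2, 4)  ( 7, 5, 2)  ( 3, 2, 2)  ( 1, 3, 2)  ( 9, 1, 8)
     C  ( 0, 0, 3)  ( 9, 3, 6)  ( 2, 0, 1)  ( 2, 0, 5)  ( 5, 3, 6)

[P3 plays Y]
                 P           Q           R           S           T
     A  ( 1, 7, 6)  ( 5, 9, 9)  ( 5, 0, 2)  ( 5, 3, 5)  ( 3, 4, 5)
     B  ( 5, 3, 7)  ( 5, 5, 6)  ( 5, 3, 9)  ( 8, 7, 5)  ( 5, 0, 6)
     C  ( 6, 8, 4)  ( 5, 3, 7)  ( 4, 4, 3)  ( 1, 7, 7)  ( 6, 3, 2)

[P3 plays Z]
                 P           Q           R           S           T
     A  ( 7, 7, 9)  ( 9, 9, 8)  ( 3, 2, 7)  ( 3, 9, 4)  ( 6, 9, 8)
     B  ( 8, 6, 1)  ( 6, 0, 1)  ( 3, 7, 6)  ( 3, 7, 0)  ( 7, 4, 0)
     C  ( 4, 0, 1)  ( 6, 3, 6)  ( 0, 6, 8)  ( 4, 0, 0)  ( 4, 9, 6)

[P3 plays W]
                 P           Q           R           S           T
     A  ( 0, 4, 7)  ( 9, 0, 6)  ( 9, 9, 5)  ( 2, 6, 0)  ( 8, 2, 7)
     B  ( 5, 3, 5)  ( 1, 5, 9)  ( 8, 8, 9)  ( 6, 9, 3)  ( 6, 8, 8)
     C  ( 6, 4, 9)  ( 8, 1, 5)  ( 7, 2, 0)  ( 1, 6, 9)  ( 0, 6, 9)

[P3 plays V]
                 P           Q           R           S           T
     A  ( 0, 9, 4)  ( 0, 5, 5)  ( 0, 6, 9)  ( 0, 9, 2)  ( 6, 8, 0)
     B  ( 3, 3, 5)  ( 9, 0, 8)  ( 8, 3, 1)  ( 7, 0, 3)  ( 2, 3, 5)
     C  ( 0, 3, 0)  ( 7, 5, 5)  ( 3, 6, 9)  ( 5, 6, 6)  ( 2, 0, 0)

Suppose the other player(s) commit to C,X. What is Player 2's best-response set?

argmax u_2 = {Q,T}

u_2(P vs C,X) = 0
u_2(Q vs C,X) = 3
u_2(R vs C,X) = 0
u_2(S vs C,X) = 0
u_2(T vs C,X) = 3
max payoff 3 at {Q,T}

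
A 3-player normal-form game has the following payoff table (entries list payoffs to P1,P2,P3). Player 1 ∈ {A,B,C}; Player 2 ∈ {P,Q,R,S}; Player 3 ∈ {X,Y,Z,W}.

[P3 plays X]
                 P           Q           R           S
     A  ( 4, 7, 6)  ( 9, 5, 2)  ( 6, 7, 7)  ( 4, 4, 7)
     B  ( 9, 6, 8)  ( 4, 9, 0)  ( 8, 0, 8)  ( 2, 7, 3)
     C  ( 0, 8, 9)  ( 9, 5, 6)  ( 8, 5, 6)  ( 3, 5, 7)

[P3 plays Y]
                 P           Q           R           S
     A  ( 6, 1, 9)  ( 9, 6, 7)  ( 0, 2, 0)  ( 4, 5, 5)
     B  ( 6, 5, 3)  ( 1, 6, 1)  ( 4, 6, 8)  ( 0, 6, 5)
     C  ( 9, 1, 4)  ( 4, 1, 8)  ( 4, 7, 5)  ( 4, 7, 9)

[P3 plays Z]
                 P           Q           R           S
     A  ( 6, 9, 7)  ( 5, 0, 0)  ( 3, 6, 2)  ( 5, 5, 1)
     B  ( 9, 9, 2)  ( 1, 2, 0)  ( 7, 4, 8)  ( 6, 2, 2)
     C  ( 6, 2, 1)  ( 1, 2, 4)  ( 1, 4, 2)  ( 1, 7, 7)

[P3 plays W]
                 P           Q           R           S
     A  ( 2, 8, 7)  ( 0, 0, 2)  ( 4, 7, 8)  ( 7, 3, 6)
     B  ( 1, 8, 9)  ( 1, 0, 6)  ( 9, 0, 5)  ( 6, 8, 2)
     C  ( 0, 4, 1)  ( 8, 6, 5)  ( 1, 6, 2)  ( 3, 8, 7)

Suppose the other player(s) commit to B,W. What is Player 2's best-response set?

u_2(P vs B,W) = 8
u_2(Q vs B,W) = 0
u_2(R vs B,W) = 0
u_2(S vs B,W) = 8
max payoff 8 at {P,S}

BR_2 = {P,S}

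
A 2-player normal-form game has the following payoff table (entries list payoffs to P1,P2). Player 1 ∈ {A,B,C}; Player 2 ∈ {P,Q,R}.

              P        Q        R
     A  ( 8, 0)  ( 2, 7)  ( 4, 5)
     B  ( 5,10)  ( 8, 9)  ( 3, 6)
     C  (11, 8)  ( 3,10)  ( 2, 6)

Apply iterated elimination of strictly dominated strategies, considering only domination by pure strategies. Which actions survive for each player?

IESDS → P1:{B,C} P2:{P,Q}

P2 drop R (Q beats it: A:7>5 B:9>6 C:10>6)
P1 drop A (C beats it: P:11>8 Q:3>2)
P1→{B,C} P2→{P,Q}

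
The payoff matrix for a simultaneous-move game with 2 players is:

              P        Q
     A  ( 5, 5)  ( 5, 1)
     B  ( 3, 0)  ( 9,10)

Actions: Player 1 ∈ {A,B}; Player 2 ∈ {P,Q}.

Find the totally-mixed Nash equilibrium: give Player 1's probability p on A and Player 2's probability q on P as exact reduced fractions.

P1 indiff ⇒ q·5+(1-q)·5 = q·3+(1-q)·9 ⇒ q(2) = (1-q)(4) ⇒ q = 2/3
P2 indiff ⇒ p·5+(1-p)·0 = p·1+(1-p)·10 ⇒ p(4) = (1-p)(10) ⇒ p = 5/7

P1 mixes 5/7 on A; P2 mixes 2/3 on P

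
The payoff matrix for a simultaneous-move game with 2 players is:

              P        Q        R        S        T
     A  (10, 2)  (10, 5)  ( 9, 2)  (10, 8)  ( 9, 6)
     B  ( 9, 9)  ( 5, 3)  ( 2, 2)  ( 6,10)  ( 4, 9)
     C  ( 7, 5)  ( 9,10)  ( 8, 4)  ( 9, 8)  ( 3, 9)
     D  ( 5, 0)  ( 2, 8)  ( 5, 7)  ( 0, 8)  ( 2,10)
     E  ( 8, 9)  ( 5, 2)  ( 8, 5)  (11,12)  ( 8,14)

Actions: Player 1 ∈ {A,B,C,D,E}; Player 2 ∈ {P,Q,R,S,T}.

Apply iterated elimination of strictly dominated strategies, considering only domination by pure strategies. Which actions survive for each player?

P1 drop B (A beats it: P:10>9 Q:10>5 R:9>2 S:10>6 T:9>4)
P1 drop C (A beats it: P:10>7 Q:10>9 R:9>8 S:10>9 T:9>3)
P1 drop D (A beats it: P:10>5 Q:10>2 R:9>5 S:10>0 T:9>2)
P2 drop P (S beats it: A:8>2 E:12>9)
P2 drop Q (S beats it: A:8>5 E:12>2)
P2 drop R (S beats it: A:8>2 E:12>5)
P1→{A,E} P2→{S,T}

Survivors P1:{A,E} P2:{S,T}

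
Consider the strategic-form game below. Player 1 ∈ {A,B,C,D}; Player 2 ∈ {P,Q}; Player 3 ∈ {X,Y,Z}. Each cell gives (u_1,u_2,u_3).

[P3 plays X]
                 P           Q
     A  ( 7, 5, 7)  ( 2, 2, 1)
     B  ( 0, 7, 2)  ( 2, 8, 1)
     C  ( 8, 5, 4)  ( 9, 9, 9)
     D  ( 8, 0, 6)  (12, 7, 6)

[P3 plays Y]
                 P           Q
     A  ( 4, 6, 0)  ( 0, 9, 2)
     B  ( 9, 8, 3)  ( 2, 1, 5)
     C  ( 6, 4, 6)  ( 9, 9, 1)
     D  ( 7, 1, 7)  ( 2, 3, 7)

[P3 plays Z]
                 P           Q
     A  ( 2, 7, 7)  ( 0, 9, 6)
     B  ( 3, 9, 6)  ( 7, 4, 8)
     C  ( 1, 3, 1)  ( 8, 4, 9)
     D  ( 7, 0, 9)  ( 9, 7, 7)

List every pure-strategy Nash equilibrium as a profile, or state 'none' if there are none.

Nash profiles: (D,Q,Z)

(A,P,X): not NE [P1→D gives 8>7]
(A,P,Y): not NE [P1→B gives 9>4; P2→Q gives 9>6; P3→Z gives 7>0]
(A,P,Z): not NE [P1→D gives 7>2; P2→Q gives 9>7]
(A,Q,X): not NE [P1→D gives 12>2; P2→P gives 5>2; P3→Z gives 6>1]
(A,Q,Y): not NE [P1→C gives 9>0; P3→Z gives 6>2]
(A,Q,Z): not NE [P1→D gives 9>0]
(B,P,X): not NE [P1→D gives 8>0; P2→Q gives 8>7; P3→Z gives 6>2]
(B,P,Y): not NE [P3→Z gives 6>3]
(B,P,Z): not NE [P1→D gives 7>3]
(B,Q,X): not NE [P1→D gives 12>2; P3→Z gives 8>1]
(B,Q,Y): not NE [P1→C gives 9>2; P2→P gives 8>1; P3→Z gives 8>5]
(B,Q,Z): not NE [P1→D gives 9>7; P2→P gives 9>4]
(C,P,X): not NE [P2→Q gives 9>5; P3→Y gives 6>4]
(C,P,Y): not NE [P1→B gives 9>6; P2→Q gives 9>4]
(C,P,Z): not NE [P1→D gives 7>1; P2→Q gives 4>3; P3→Y gives 6>1]
(C,Q,X): not NE [P1→D gives 12>9]
(C,Q,Y): not NE [P3→Z gives 9>1]
(C,Q,Z): not NE [P1→D gives 9>8]
(D,P,X): not NE [P2→Q gives 7>0; P3→Z gives 9>6]
(D,P,Y): not NE [P1→B gives 9>7; P2→Q gives 3>1; P3→Z gives 9>7]
(D,P,Z): not NE [P2→Q gives 7>0]
(D,Q,X): not NE [P3→Z gives 7>6]
(D,Q,Y): not NE [P1→C gives 9>2]
(D,Q,Z): NE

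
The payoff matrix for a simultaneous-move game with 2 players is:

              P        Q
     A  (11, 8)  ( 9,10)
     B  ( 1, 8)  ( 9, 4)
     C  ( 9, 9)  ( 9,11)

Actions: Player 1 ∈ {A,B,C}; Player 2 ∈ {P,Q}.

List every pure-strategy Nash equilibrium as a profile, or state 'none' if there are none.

(A,P): not NE [P2→Q gives 10>8]
(A,Q): NE
(B,P): not NE [P1→A gives 11>1]
(B,Q): not NE [P2→P gives 8>4]
(C,P): not NE [P1→A gives 11>9; P2→Q gives 11>9]
(C,Q): NE

Nash profiles: (A,Q), (C,Q)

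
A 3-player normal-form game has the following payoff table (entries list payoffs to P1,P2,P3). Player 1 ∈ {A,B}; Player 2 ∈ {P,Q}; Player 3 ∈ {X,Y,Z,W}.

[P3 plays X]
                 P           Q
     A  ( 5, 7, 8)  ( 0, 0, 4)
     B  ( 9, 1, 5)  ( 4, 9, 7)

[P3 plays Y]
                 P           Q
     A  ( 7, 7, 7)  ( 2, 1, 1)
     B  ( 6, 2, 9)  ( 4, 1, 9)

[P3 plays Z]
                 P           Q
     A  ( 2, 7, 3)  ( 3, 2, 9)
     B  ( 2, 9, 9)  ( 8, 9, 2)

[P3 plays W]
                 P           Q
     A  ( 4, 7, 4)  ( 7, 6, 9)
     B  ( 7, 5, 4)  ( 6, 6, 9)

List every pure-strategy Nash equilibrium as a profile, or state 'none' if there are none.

(A,P,X): not NE [P1→B gives 9>5]
(A,P,Y): not NE [P3→X gives 8>7]
(A,P,Z): not NE [P3→X gives 8>3]
(A,P,W): not NE [P1→B gives 7>4; P3→X gives 8>4]
(A,Q,X): not NE [P1→B gives 4>0; P2→P gives 7>0; P3→W gives 9>4]
(A,Q,Y): not NE [P1→B gives 4>2; P2→P gives 7>1; P3→W gives 9>1]
(A,Q,Z): not NE [P1→B gives 8>3; P2→P gives 7>2]
(A,Q,W): not NE [P2→P gives 7>6]
(B,P,X): not NE [P2→Q gives 9>1; P3→Z gives 9>5]
(B,P,Y): not NE [P1→A gives 7>6]
(B,P,Z): NE
(B,P,W): not NE [P2→Q gives 6>5; P3→Z gives 9>4]
(B,Q,X): not NE [P3→W gives 9>7]
(B,Q,Y): not NE [P2→P gives 2>1]
(B,Q,Z): not NE [P3→W gives 9>2]
(B,Q,W): not NE [P1→A gives 7>6]

NE set: (B,P,Z)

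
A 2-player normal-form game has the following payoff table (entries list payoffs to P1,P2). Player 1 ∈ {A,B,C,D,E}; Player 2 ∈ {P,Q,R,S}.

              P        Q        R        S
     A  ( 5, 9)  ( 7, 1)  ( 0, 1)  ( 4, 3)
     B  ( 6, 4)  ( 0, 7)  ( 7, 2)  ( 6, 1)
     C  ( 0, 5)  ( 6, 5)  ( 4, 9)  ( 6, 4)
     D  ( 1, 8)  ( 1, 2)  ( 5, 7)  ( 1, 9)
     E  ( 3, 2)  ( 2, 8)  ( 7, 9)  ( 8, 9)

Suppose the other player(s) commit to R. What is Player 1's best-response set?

u_1(A vs R) = 0
u_1(B vs R) = 7
u_1(C vs R) = 4
u_1(D vs R) = 5
u_1(E vs R) = 7
max payoff 7 at {B,E}

argmax u_1 = {B,E}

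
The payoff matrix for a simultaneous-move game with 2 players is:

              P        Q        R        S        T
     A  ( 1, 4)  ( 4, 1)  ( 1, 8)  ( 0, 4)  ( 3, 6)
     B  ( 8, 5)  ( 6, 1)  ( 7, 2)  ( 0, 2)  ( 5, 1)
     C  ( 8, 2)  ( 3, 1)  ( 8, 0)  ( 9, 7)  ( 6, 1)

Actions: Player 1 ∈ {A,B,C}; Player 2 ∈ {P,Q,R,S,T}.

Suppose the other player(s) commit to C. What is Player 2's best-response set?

P2 best: {S}

u_2(P vs C) = 2
u_2(Q vs C) = 1
u_2(R vs C) = 0
u_2(S vs C) = 7
u_2(T vs C) = 1
max payoff 7 at {S}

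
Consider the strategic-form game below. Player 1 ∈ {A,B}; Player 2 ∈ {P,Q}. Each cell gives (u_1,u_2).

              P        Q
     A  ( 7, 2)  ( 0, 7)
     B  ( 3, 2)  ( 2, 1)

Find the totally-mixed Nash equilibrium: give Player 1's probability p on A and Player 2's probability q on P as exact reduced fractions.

P1 indiff ⇒ q·7+(1-q)·0 = q·3+(1-q)·2 ⇒ q(4) = (1-q)(2) ⇒ q = 1/3
P2 indiff ⇒ p·2+(1-p)·2 = p·7+(1-p)·1 ⇒ p(-5) = (1-p)(-1) ⇒ p = 1/6

(p,q) = (1/6, 1/3)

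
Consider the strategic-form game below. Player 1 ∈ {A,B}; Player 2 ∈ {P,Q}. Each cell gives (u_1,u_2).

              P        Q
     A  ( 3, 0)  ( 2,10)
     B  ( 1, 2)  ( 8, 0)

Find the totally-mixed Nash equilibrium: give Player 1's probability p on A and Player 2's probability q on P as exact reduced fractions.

(p,q) = (1/6, 3/4)

P1 indiff ⇒ q·3+(1-q)·2 = q·1+(1-q)·8 ⇒ q(2) = (1-q)(6) ⇒ q = 3/4
P2 indiff ⇒ p·0+(1-p)·2 = p·10+(1-p)·0 ⇒ p(-10) = (1-p)(-2) ⇒ p = 1/6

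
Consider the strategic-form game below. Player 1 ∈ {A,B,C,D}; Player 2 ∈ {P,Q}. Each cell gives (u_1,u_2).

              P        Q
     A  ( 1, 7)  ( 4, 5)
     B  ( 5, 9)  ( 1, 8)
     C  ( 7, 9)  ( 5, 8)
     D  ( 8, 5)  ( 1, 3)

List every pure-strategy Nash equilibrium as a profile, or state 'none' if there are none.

Nash profiles: (D,P)

(A,P): not NE [P1→D gives 8>1]
(A,Q): not NE [P1→C gives 5>4; P2→P gives 7>5]
(B,P): not NE [P1→D gives 8>5]
(B,Q): not NE [P1→C gives 5>1; P2→P gives 9>8]
(C,P): not NE [P1→D gives 8>7]
(C,Q): not NE [P2→P gives 9>8]
(D,P): NE
(D,Q): not NE [P1→C gives 5>1; P2→P gives 5>3]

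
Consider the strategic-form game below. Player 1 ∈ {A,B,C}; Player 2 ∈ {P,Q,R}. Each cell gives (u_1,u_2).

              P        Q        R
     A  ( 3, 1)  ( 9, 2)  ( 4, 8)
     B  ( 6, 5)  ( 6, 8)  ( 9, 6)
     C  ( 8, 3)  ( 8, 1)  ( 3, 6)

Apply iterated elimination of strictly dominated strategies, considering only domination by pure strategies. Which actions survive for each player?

P2 drop P (R beats it: A:8>1 B:6>5 C:6>3)
P1 drop C (A beats it: Q:9>8 R:4>3)
P1→{A,B} P2→{Q,R}

IESDS → P1:{A,B} P2:{Q,R}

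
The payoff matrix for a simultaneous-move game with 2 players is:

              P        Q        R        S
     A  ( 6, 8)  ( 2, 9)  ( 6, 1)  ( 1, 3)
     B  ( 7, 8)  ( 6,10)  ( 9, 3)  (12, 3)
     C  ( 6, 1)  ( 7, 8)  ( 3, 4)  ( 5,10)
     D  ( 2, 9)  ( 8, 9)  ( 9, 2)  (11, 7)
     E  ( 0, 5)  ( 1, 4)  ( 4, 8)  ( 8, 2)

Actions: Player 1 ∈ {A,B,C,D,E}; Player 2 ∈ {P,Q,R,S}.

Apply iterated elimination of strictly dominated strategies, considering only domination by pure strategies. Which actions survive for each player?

P1 drop A (B beats it: P:7>6 Q:6>2 R:9>6 S:12>1)
P1 drop E (B beats it: P:7>0 Q:6>1 R:9>4 S:12>8)
P2 drop R (Q beats it: B:10>3 C:8>4 D:9>2)
P1→{B,C,D} P2→{P,Q,S}

IESDS → P1:{B,C,D} P2:{P,Q,S}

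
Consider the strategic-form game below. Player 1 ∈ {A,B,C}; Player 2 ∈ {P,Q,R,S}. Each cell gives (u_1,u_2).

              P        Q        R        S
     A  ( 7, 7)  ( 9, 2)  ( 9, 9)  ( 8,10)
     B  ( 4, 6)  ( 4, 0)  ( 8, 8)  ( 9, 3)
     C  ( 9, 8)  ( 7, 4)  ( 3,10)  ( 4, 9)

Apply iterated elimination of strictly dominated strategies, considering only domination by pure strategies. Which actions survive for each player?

Survivors P1:{A,B} P2:{R,S}

P2 drop P (R beats it: A:9>7 B:8>6 C:10>8)
P1 drop C (A beats it: Q:9>7 R:9>3 S:8>4)
P2 drop Q (R beats it: A:9>2 B:8>0)
P1→{A,B} P2→{R,S}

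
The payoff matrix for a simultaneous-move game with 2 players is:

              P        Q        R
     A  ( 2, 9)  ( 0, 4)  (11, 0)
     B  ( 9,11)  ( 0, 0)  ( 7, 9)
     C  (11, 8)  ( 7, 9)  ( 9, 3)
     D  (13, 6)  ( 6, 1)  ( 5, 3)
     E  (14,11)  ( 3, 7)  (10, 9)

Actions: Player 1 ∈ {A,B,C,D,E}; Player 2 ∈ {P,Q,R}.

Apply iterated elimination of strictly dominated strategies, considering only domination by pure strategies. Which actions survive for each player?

P1 drop B (C beats it: P:11>9 Q:7>0 R:9>7)
P2 drop R (P beats it: A:9>0 C:8>3 D:6>3 E:11>9)
P1 drop A (C beats it: P:11>2 Q:7>0)
P1→{C,D,E} P2→{P,Q}

IESDS → P1:{C,D,E} P2:{P,Q}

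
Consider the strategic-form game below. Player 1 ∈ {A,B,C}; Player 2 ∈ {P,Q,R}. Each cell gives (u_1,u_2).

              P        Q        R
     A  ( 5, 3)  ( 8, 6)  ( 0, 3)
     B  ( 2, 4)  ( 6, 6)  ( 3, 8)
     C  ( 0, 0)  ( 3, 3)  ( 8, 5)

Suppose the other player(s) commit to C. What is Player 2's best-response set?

u_2(P vs C) = 0
u_2(Q vs C) = 3
u_2(R vs C) = 5
max payoff 5 at {R}

BR_2 = {R}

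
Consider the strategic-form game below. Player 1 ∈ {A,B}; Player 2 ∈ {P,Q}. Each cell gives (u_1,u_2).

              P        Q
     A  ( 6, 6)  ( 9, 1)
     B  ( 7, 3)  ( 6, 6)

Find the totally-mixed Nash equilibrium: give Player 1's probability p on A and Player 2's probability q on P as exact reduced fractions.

p=3/8, q=3/4

P1 indiff ⇒ q·6+(1-q)·9 = q·7+(1-q)·6 ⇒ q(-1) = (1-q)(-3) ⇒ q = 3/4
P2 indiff ⇒ p·6+(1-p)·3 = p·1+(1-p)·6 ⇒ p(5) = (1-p)(3) ⇒ p = 3/8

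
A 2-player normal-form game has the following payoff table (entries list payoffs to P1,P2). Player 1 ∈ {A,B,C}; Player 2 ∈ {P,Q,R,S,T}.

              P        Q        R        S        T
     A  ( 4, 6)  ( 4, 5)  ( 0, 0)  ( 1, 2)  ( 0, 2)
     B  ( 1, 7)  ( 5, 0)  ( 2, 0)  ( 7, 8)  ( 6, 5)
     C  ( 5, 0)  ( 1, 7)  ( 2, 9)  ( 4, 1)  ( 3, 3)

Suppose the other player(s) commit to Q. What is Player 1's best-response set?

P1 best: {B}

u_1(A vs Q) = 4
u_1(B vs Q) = 5
u_1(C vs Q) = 1
max payoff 5 at {B}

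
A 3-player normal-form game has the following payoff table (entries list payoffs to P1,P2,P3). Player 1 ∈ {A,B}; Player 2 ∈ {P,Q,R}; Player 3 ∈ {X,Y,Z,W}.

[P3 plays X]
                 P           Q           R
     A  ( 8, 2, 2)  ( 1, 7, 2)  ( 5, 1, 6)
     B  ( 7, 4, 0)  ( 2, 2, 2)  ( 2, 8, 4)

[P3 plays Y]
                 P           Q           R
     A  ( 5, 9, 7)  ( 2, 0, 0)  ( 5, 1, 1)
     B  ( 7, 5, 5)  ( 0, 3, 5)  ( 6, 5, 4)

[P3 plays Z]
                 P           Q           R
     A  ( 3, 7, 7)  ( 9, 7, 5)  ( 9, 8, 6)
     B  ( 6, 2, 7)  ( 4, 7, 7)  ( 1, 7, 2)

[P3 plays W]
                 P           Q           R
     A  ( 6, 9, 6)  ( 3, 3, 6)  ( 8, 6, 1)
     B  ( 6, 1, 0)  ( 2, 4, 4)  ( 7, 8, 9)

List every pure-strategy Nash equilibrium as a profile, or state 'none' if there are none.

NE set: (A,R,Z)

(A,P,X): not NE [P2→Q gives 7>2; P3→Z gives 7>2]
(A,P,Y): not NE [P1→B gives 7>5]
(A,P,Z): not NE [P1→B gives 6>3; P2→R gives 8>7]
(A,P,W): not NE [P3→Z gives 7>6]
(A,Q,X): not NE [P1→B gives 2>1; P3→W gives 6>2]
(A,Q,Y): not NE [P2→P gives 9>0; P3→W gives 6>0]
(A,Q,Z): not NE [P2→R gives 8>7; P3→W gives 6>5]
(A,Q,W): not NE [P2→P gives 9>3]
(A,R,X): not NE [P2→Q gives 7>1]
(A,R,Y): not NE [P1→B gives 6>5; P2→P gives 9>1; P3→Z gives 6>1]
(A,R,Z): NE
(A,R,W): not NE [P2→P gives 9>6; P3→Z gives 6>1]
(B,P,X): not NE [P1→A gives 8>7; P2→R gives 8>4; P3→Z gives 7>0]
(B,P,Y): not NE [P3→Z gives 7>5]
(B,P,Z): not NE [P2→R gives 7>2]
(B,P,W): not NE [P2→R gives 8>1; P3→Z gives 7>0]
(B,Q,X): not NE [P2→R gives 8>2; P3→Z gives 7>2]
(B,Q,Y): not NE [P1→A gives 2>0; P2→R gives 5>3; P3→Z gives 7>5]
(B,Q,Z): not NE [P1→A gives 9>4]
(B,Q,W): not NE [P1→A gives 3>2; P2→R gives 8>4; P3→Z gives 7>4]
(B,R,X): not NE [P1→A gives 5>2; P3→W gives 9>4]
(B,R,Y): not NE [P3→W gives 9>4]
(B,R,Z): not NE [P1→A gives 9>1; P3→W gives 9>2]
(B,R,W): not NE [P1→A gives 8>7]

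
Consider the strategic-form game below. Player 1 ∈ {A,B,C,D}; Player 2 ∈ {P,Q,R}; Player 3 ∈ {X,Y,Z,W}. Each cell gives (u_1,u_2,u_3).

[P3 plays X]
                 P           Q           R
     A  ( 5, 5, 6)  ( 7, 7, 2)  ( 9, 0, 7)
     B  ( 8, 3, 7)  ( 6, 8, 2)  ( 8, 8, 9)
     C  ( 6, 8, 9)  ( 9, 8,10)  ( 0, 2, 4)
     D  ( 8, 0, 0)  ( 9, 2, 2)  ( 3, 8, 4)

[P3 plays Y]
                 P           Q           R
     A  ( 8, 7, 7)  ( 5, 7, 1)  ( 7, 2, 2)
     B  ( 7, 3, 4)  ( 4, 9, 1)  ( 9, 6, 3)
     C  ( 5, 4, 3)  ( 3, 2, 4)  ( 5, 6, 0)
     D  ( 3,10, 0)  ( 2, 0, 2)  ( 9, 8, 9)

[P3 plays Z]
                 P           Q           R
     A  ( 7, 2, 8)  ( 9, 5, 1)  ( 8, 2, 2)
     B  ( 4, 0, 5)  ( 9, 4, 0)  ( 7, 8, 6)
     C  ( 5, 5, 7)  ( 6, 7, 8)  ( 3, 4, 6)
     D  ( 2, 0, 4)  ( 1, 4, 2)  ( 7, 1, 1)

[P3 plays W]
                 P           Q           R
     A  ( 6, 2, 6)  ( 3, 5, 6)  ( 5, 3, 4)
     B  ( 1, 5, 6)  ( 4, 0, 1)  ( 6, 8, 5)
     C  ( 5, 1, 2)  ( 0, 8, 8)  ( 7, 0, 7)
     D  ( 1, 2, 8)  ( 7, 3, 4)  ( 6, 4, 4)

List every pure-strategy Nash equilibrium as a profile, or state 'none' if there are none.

NE set: (C,Q,X)

(A,P,X): not NE [P1→D gives 8>5; P2→Q gives 7>5; P3→Z gives 8>6]
(A,P,Y): not NE [P3→Z gives 8>7]
(A,P,Z): not NE [P2→Q gives 5>2]
(A,P,W): not NE [P2→Q gives 5>2; P3→Z gives 8>6]
(A,Q,X): not NE [P1→D gives 9>7; P3→W gives 6>2]
(A,Q,Y): not NE [P3→W gives 6>1]
(A,Q,Z): not NE [P3→W gives 6>1]
(A,Q,W): not NE [P1→D gives 7>3]
(A,R,X): not NE [P2→Q gives 7>0]
(A,R,Y): not NE [P1→D gives 9>7; P2→Q gives 7>2; P3→X gives 7>2]
(A,R,Z): not NE [P2→Q gives 5>2; P3→X gives 7>2]
(A,R,W): not NE [P1→C gives 7>5; P2→Q gives 5>3; P3→X gives 7>4]
(B,P,X): not NE [P2→R gives 8>3]
(B,P,Y): not NE [P1→A gives 8>7; P2→Q gives 9>3; P3→X gives 7>4]
(B,P,Z): not NE [P1→A gives 7>4; P2→R gives 8>0; P3→X gives 7>5]
(B,P,W): not NE [P1→A gives 6>1; P2→R gives 8>5; P3→X gives 7>6]
(B,Q,X): not NE [P1→D gives 9>6]
(B,Q,Y): not NE [P1→A gives 5>4; P3→X gives 2>1]
(B,Q,Z): not NE [P2→R gives 8>4; P3→X gives 2>0]
(B,Q,W): not NE [P1→D gives 7>4; P2→R gives 8>0; P3→X gives 2>1]
(B,R,X): not NE [P1→A gives 9>8]
(B,R,Y): not NE [P2→Q gives 9>6; P3→X gives 9>3]
(B,R,Z): not NE [P1→A gives 8>7; P3→X gives 9>6]
(B,R,W): not NE [P1→C gives 7>6; P3→X gives 9>5]
(C,P,X): not NE [P1→D gives 8>6]
(C,P,Y): not NE [P1→A gives 8>5; P2→R gives 6>4; P3→X gives 9>3]
(C,P,Z): not NE [P1→A gives 7>5; P2→Q gives 7>5; P3→X gives 9>7]
(C,P,W): not NE [P1→A gives 6>5; P2→Q gives 8>1; P3→X gives 9>2]
(C,Q,X): NE
(C,Q,Y): not NE [P1→A gives 5>3; P2→R gives 6>2; P3→X gives 10>4]
(C,Q,Z): not NE [P1→B gives 9>6; P3→X gives 10>8]
(C,Q,W): not NE [P1→D gives 7>0; P3→X gives 10>8]
(C,R,X): not NE [P1→A gives 9>0; P2→Q gives 8>2; P3→W gives 7>4]
(C,R,Y): not NE [P1→D gives 9>5; P3→W gives 7>0]
(C,R,Z): not NE [P1→A gives 8>3; P2→Q gives 7>4; P3→W gives 7>6]
(C,R,W): not NE [P2→Q gives 8>0]
(D,P,X): not NE [P2→R gives 8>0; P3→W gives 8>0]
(D,P,Y): not NE [P1→A gives 8>3; P3→W gives 8>0]
(D,P,Z): not NE [P1→A gives 7>2; P2→Q gives 4>0; P3→W gives 8>4]
(D,P,W): not NE [P1→A gives 6>1; P2→R gives 4>2]
(D,Q,X): not NE [P2→R gives 8>2; P3→W gives 4>2]
(D,Q,Y): not NE [P1→A gives 5>2; P2→P gives 10>0; P3→W gives 4>2]
(D,Q,Z): not NE [P1→B gives 9>1; P3→W gives 4>2]
(D,Q,W): not NE [P2→R gives 4>3]
(D,R,X): not NE [P1→A gives 9>3; P3→Y gives 9>4]
(D,R,Y): not NE [P2→P gives 10>8]
(D,R,Z): not NE [P1→A gives 8>7; P2→Q gives 4>1; P3→Y gives 9>1]
(D,R,W): not NE [P1→C gives 7>6; P3→Y gives 9>4]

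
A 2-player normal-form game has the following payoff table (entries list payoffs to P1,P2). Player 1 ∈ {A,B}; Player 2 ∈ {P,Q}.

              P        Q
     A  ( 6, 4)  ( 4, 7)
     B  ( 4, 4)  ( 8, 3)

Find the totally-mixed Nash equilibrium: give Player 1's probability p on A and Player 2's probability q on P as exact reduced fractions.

P1 indiff ⇒ q·6+(1-q)·4 = q·4+(1-q)·8 ⇒ q(2) = (1-q)(4) ⇒ q = 2/3
P2 indiff ⇒ p·4+(1-p)·4 = p·7+(1-p)·3 ⇒ p(-3) = (1-p)(-1) ⇒ p = 1/4

P1 mixes 1/4 on A; P2 mixes 2/3 on P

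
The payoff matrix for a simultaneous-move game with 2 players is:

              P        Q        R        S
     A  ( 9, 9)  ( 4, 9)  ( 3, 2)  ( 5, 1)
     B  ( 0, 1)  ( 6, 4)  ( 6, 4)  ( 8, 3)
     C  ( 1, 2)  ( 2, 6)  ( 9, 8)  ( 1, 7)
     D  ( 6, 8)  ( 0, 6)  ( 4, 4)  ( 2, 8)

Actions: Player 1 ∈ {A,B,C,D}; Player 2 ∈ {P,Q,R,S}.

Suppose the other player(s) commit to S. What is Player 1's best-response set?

u_1(A vs S) = 5
u_1(B vs S) = 8
u_1(C vs S) = 1
u_1(D vs S) = 2
max payoff 8 at {B}

BR_1 = {B}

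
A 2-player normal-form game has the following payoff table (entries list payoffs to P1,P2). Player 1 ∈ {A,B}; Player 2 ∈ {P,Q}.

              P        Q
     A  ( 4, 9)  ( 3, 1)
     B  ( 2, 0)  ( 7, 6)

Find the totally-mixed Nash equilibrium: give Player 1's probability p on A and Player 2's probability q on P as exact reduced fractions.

p=3/7, q=2/3

P1 indiff ⇒ q·4+(1-q)·3 = q·2+(1-q)·7 ⇒ q(2) = (1-q)(4) ⇒ q = 2/3
P2 indiff ⇒ p·9+(1-p)·0 = p·1+(1-p)·6 ⇒ p(8) = (1-p)(6) ⇒ p = 3/7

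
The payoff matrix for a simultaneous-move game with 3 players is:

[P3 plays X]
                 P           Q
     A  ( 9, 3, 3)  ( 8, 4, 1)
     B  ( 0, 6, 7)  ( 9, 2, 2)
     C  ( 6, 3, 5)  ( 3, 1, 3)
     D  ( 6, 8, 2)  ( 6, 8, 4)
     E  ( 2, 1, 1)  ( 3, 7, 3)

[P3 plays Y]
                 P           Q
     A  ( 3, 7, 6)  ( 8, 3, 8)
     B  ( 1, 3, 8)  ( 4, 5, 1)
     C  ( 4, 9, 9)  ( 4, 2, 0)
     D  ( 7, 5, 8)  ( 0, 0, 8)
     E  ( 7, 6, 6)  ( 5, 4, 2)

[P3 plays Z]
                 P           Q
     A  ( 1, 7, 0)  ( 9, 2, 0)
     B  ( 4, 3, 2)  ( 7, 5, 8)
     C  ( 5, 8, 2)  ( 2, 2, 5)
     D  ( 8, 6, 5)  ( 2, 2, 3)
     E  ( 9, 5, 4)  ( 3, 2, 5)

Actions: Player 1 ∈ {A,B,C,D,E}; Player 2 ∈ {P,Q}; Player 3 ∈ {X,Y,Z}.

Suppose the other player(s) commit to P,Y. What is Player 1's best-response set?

u_1(A vs P,Y) = 3
u_1(B vs P,Y) = 1
u_1(C vs P,Y) = 4
u_1(D vs P,Y) = 7
u_1(E vs P,Y) = 7
max payoff 7 at {D,E}

argmax u_1 = {D,E}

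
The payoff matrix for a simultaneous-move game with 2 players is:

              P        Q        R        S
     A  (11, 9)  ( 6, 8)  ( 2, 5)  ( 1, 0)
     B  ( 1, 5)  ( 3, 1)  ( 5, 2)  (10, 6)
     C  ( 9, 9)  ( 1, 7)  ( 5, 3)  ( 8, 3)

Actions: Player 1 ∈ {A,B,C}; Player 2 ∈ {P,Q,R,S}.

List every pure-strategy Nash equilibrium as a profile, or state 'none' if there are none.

(A,P): NE
(A,Q): not NE [P2→P gives 9>8]
(A,R): not NE [P1→C gives 5>2; P2→P gives 9>5]
(A,S): not NE [P1→B gives 10>1; P2→P gives 9>0]
(B,P): not NE [P1→A gives 11>1; P2→S gives 6>5]
(B,Q): not NE [P1→A gives 6>3; P2→S gives 6>1]
(B,R): not NE [P2→S gives 6>2]
(B,S): NE
(C,P): not NE [P1→A gives 11>9]
(C,Q): not NE [P1→A gives 6>1; P2→P gives 9>7]
(C,R): not NE [P2→P gives 9>3]
(C,S): not NE [P1→B gives 10>8; P2→P gives 9>3]

Nash profiles: (A,P), (B,S)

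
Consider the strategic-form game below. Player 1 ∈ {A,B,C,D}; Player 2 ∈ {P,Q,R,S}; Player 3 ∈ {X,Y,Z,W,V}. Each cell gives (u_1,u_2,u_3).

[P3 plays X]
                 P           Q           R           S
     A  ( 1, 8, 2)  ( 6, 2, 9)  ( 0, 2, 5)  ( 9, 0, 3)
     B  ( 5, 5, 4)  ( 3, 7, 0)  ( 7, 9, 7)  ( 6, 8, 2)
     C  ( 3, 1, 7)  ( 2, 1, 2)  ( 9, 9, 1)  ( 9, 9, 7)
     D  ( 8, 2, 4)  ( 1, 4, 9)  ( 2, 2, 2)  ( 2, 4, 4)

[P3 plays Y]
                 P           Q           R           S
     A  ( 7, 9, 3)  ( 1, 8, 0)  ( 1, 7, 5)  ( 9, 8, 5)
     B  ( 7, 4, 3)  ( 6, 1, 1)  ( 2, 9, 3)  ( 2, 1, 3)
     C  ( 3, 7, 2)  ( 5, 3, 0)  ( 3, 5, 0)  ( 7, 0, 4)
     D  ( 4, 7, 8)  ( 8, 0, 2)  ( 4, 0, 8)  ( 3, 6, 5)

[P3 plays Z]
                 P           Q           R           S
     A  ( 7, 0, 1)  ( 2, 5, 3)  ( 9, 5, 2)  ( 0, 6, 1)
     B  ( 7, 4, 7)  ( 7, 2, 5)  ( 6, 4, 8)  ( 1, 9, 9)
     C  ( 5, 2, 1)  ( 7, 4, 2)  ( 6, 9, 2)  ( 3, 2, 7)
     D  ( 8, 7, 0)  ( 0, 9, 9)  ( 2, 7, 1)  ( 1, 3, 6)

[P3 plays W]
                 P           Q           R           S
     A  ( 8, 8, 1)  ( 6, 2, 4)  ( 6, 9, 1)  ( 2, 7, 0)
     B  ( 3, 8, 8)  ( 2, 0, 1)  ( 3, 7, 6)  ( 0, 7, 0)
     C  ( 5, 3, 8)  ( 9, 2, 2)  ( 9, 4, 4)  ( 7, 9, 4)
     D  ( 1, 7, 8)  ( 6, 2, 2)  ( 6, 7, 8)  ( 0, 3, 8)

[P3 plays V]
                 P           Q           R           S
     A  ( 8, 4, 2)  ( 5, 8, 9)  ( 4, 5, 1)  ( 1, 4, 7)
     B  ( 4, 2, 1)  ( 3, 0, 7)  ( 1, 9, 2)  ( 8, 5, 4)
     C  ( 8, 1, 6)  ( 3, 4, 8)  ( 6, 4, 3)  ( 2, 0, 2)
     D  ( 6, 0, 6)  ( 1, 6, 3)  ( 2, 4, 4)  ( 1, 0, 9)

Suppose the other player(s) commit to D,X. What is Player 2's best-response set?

P2 best: {Q,S}

u_2(P vs D,X) = 2
u_2(Q vs D,X) = 4
u_2(R vs D,X) = 2
u_2(S vs D,X) = 4
max payoff 4 at {Q,S}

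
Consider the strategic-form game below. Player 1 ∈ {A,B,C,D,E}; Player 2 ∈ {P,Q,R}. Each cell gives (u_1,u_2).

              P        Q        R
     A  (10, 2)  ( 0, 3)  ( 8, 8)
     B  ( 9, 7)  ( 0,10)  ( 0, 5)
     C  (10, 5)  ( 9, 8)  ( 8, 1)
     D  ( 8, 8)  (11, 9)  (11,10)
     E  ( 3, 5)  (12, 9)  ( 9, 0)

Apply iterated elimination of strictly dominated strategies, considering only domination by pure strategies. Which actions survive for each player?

P1 drop B (C beats it: P:10>9 Q:9>0 R:8>0)
P2 drop P (Q beats it: A:3>2 C:8>5 D:9>8 E:9>5)
P1 drop A (D beats it: Q:11>0 R:11>8)
P1 drop C (D beats it: Q:11>9 R:11>8)
P1→{D,E} P2→{Q,R}

Remaining: P1:{D,E} P2:{Q,R}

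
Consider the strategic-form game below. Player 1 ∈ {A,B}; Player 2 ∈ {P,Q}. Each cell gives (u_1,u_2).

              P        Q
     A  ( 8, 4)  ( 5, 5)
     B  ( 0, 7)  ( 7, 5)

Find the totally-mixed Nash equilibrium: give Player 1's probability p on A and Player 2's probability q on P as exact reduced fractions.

p=2/3, q=1/5

P1 indiff ⇒ q·8+(1-q)·5 = q·0+(1-q)·7 ⇒ q(8) = (1-q)(2) ⇒ q = 1/5
P2 indiff ⇒ p·4+(1-p)·7 = p·5+(1-p)·5 ⇒ p(-1) = (1-p)(-2) ⇒ p = 2/3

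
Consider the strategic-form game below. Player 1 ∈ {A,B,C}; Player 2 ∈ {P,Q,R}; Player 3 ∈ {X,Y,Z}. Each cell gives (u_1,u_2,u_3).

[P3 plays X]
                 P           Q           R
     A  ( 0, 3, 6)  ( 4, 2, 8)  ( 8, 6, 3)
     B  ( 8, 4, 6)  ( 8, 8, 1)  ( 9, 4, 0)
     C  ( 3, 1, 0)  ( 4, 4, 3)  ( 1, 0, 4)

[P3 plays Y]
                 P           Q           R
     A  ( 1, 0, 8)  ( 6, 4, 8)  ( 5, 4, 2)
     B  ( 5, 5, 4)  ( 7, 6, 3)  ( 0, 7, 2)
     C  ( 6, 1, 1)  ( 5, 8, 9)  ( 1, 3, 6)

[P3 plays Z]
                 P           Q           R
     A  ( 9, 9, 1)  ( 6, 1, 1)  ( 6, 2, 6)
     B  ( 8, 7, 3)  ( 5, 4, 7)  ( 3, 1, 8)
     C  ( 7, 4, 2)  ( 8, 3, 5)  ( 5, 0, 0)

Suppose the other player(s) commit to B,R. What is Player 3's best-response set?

u_3(X vs B,R) = 0
u_3(Y vs B,R) = 2
u_3(Z vs B,R) = 8
max payoff 8 at {Z}

argmax u_3 = {Z}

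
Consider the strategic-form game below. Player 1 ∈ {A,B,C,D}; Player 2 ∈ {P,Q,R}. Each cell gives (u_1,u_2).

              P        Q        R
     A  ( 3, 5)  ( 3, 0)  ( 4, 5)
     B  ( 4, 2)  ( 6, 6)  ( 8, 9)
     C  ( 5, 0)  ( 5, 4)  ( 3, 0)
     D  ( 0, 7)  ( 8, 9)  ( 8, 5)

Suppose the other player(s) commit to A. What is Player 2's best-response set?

BR_2 = {P,R}

u_2(P vs A) = 5
u_2(Q vs A) = 0
u_2(R vs A) = 5
max payoff 5 at {P,R}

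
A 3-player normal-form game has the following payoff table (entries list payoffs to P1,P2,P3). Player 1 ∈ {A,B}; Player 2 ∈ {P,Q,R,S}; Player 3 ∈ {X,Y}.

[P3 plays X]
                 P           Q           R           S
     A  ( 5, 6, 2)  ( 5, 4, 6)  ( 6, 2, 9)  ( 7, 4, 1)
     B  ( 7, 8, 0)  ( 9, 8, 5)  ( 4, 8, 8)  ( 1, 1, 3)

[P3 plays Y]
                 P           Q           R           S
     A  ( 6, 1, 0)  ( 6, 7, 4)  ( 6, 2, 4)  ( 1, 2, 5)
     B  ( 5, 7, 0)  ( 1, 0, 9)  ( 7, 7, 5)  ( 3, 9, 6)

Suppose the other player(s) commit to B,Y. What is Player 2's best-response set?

u_2(P vs B,Y) = 7
u_2(Q vs B,Y) = 0
u_2(R vs B,Y) = 7
u_2(S vs B,Y) = 9
max payoff 9 at {S}

argmax u_2 = {S}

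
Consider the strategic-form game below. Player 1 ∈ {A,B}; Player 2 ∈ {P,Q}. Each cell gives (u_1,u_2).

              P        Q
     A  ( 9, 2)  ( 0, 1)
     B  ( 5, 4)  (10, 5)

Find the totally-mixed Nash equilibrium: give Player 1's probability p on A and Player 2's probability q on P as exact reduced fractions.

p=1/2, q=5/7

P1 indiff ⇒ q·9+(1-q)·0 = q·5+(1-q)·10 ⇒ q(4) = (1-q)(10) ⇒ q = 5/7
P2 indiff ⇒ p·2+(1-p)·4 = p·1+(1-p)·5 ⇒ p(1) = (1-p)(1) ⇒ p = 1/2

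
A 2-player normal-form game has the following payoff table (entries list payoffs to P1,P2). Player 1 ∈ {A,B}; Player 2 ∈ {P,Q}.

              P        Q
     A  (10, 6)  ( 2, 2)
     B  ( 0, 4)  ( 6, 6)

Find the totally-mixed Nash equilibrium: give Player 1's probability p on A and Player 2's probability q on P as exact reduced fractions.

P1 indiff ⇒ q·10+(1-q)·2 = q·0+(1-q)·6 ⇒ q(10) = (1-q)(4) ⇒ q = 2/7
P2 indiff ⇒ p·6+(1-p)·4 = p·2+(1-p)·6 ⇒ p(4) = (1-p)(2) ⇒ p = 1/3

(p,q) = (1/3, 2/7)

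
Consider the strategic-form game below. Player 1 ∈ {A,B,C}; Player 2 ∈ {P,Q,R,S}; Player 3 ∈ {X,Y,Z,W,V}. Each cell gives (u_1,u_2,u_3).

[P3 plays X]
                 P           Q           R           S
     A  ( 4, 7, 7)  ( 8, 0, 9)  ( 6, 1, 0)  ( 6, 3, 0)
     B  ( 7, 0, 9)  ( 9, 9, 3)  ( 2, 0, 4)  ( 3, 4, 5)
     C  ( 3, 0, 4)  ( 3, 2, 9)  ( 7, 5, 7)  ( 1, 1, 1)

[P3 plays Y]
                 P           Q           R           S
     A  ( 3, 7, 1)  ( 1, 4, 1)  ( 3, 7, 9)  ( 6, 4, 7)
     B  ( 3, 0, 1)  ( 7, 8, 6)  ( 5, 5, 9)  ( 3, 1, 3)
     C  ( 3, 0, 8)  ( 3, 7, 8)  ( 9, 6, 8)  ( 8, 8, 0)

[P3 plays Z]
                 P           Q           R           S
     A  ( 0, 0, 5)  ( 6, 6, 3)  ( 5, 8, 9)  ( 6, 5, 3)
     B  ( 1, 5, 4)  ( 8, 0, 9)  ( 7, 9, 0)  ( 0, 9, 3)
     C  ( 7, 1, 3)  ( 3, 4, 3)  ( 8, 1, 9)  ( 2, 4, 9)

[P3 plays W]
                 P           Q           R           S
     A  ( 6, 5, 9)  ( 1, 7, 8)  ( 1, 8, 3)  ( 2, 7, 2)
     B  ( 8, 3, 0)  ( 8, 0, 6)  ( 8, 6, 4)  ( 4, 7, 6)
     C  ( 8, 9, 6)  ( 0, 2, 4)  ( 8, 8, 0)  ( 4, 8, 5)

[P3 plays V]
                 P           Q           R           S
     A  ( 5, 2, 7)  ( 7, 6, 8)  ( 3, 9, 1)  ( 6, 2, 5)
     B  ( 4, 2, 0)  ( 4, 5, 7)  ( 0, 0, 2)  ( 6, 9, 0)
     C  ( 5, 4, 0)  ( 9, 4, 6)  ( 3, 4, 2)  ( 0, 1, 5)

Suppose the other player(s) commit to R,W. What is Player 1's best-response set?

BR_1 = {B,C}

u_1(A vs R,W) = 1
u_1(B vs R,W) = 8
u_1(C vs R,W) = 8
max payoff 8 at {B,C}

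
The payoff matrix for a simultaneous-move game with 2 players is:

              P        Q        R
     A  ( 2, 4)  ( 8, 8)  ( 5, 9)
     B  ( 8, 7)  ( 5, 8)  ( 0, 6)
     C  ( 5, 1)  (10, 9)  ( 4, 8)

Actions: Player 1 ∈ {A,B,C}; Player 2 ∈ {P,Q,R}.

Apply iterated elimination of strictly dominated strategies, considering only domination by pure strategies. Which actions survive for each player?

P2 drop P (Q beats it: A:8>4 B:8>7 C:9>1)
P1 drop B (A beats it: Q:8>5 R:5>0)
P1→{A,C} P2→{Q,R}

IESDS → P1:{A,C} P2:{Q,R}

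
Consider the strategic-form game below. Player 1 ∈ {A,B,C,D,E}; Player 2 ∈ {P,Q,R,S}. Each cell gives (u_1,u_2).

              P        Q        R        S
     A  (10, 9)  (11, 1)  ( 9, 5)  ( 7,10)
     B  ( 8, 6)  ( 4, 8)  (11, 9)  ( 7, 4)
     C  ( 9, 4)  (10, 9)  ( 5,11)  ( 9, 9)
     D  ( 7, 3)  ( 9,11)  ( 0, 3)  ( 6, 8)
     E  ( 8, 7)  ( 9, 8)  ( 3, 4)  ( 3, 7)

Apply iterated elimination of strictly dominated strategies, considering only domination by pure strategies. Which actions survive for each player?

P1 drop D (A beats it: P:10>7 Q:11>9 R:9>0 S:7>6)
P1 drop E (A beats it: P:10>8 Q:11>9 R:9>3 S:7>3)
P2 drop Q (R beats it: A:5>1 B:9>8 C:11>9)
P1→{A,B,C} P2→{P,R,S}

Remaining: P1:{A,B,C} P2:{P,R,S}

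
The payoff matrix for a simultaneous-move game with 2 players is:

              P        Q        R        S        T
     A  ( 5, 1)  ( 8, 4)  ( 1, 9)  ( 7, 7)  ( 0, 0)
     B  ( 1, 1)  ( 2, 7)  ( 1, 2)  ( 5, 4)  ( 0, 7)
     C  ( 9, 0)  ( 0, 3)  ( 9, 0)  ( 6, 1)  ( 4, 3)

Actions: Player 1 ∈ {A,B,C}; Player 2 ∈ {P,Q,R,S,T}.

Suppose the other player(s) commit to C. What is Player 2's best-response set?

u_2(P vs C) = 0
u_2(Q vs C) = 3
u_2(R vs C) = 0
u_2(S vs C) = 1
u_2(T vs C) = 3
max payoff 3 at {Q,T}

P2 best: {Q,T}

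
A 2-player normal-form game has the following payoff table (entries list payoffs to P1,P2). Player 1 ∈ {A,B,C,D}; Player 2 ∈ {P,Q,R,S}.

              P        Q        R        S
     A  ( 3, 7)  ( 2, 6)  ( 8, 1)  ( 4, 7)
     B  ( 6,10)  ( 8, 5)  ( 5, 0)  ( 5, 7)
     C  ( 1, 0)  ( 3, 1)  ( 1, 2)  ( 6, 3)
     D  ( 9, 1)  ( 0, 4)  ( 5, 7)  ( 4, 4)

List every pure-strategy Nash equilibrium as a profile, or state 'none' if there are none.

(A,P): not NE [P1→D gives 9>3]
(A,Q): not NE [P1→B gives 8>2; P2→S gives 7>6]
(A,R): not NE [P2→S gives 7>1]
(A,S): not NE [P1→C gives 6>4]
(B,P): not NE [P1→D gives 9>6]
(B,Q): not NE [P2→P gives 10>5]
(B,R): not NE [P1→A gives 8>5; P2→P gives 10>0]
(B,S): not NE [P1→C gives 6>5; P2→P gives 10>7]
(C,P): not NE [P1→D gives 9>1; P2→S gives 3>0]
(C,Q): not NE [P1→B gives 8>3; P2→S gives 3>1]
(C,R): not NE [P1→A gives 8>1; P2→S gives 3>2]
(C,S): NE
(D,P): not NE [P2→R gives 7>1]
(D,Q): not NE [P1→B gives 8>0; P2→R gives 7>4]
(D,R): not NE [P1→A gives 8>5]
(D,S): not NE [P1→C gives 6>4; P2→R gives 7>4]

PSNE = {(C,S)}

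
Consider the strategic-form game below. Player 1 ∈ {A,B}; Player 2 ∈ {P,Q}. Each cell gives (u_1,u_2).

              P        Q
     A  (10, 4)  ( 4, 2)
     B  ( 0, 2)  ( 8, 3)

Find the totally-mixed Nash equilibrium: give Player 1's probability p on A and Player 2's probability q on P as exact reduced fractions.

P1 mixes 1/3 on A; P2 mixes 2/7 on P

P1 indiff ⇒ q·10+(1-q)·4 = q·0+(1-q)·8 ⇒ q(10) = (1-q)(4) ⇒ q = 2/7
P2 indiff ⇒ p·4+(1-p)·2 = p·2+(1-p)·3 ⇒ p(2) = (1-p)(1) ⇒ p = 1/3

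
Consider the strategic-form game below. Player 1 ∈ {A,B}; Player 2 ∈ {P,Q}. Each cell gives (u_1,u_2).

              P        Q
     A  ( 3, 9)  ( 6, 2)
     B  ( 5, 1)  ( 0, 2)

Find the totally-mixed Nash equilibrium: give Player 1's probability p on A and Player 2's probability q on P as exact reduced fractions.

P1 indiff ⇒ q·3+(1-q)·6 = q·5+(1-q)·0 ⇒ q(-2) = (1-q)(-6) ⇒ q = 3/4
P2 indiff ⇒ p·9+(1-p)·1 = p·2+(1-p)·2 ⇒ p(7) = (1-p)(1) ⇒ p = 1/8

(p,q) = (1/8, 3/4)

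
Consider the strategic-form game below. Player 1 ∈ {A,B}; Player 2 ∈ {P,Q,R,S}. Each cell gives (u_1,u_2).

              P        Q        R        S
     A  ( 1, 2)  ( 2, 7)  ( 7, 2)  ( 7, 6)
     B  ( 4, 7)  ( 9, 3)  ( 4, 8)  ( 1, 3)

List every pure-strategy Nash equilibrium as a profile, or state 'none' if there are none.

PSNE: ∅

(A,P): not NE [P1→B gives 4>1; P2→Q gives 7>2]
(A,Q): not NE [P1→B gives 9>2]
(A,R): not NE [P2→Q gives 7>2]
(A,S): not NE [P2→Q gives 7>6]
(B,P): not NE [P2→R gives 8>7]
(B,Q): not NE [P2→R gives 8>3]
(B,R): not NE [P1→A gives 7>4]
(B,S): not NE [P1→A gives 7>1; P2→R gives 8>3]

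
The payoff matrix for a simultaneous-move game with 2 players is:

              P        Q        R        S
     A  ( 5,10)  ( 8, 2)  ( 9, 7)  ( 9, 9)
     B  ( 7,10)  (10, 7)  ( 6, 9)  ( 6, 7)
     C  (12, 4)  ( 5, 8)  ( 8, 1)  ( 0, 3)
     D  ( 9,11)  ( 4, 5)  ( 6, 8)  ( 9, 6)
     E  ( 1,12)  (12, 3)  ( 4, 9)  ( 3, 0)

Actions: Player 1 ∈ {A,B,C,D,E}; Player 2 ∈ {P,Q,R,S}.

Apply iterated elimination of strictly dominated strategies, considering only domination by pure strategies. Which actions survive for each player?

Survivors P1:{B,C,E} P2:{P,Q}

P2 drop R (P beats it: A:10>7 B:10>9 C:4>1 D:11>8 E:12>9)
P2 drop S (P beats it: A:10>9 B:10>7 C:4>3 D:11>6 E:12>0)
P1 drop A (B beats it: P:7>5 Q:10>8)
P1 drop D (C beats it: P:12>9 Q:5>4)
P1→{B,C,E} P2→{P,Q}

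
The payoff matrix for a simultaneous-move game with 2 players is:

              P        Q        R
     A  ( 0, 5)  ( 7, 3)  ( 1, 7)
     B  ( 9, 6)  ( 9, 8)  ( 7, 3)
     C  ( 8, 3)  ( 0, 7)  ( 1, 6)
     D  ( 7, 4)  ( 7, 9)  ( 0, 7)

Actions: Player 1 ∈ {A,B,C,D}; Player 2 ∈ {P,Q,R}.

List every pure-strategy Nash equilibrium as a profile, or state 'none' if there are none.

(A,P): not NE [P1→B gives 9>0; P2→R gives 7>5]
(A,Q): not NE [P1→B gives 9>7; P2→R gives 7>3]
(A,R): not NE [P1→B gives 7>1]
(B,P): not NE [P2→Q gives 8>6]
(B,Q): NE
(B,R): not NE [P2→Q gives 8>3]
(C,P): not NE [P1→B gives 9>8; P2→Q gives 7>3]
(C,Q): not NE [P1→B gives 9>0]
(C,R): not NE [P1→B gives 7>1; P2→Q gives 7>6]
(D,P): not NE [P1→B gives 9>7; P2→Q gives 9>4]
(D,Q): not NE [P1→B gives 9>7]
(D,R): not NE [P1→B gives 7>0; P2→Q gives 9>7]

PSNE = {(B,Q)}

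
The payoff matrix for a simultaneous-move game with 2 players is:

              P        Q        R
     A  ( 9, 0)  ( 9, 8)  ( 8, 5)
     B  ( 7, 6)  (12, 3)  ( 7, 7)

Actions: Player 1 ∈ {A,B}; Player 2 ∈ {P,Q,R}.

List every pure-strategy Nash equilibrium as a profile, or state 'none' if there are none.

(A,P): not NE [P2→Q gives 8>0]
(A,Q): not NE [P1→B gives 12>9]
(A,R): not NE [P2→Q gives 8>5]
(B,P): not NE [P1→A gives 9>7; P2→R gives 7>6]
(B,Q): not NE [P2→R gives 7>3]
(B,R): not NE [P1→A gives 8>7]

PSNE: ∅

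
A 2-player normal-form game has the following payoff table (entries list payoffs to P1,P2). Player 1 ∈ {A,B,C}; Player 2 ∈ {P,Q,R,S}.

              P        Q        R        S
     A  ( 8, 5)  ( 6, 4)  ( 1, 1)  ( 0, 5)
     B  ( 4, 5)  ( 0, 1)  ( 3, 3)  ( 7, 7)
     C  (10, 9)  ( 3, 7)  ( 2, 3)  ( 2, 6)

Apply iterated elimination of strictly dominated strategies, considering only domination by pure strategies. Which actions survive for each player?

Remaining: P1:{B,C} P2:{P,S}

P2 drop Q (P beats it: A:5>4 B:5>1 C:9>7)
P1 drop A (C beats it: P:10>8 R:2>1 S:2>0)
P2 drop R (P beats it: B:5>3 C:9>3)
P1→{B,C} P2→{P,S}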